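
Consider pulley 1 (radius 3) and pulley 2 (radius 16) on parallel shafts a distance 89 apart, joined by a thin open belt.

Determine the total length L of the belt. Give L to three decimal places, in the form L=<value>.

open belt: β = asin((r2−r1)/C) = asin(13/89) = 8.3991°
wrap1 = π − 2β = 163.2018°
wrap2 = π + 2β = 196.7982°
tangent length = C·cosβ = 88.0454
L = r1·wrap1 + r2·wrap2 + 2·C·cosβ = 3·2.8484 + 16·3.4348 + 2·88.0454 = 239.5925

L=239.593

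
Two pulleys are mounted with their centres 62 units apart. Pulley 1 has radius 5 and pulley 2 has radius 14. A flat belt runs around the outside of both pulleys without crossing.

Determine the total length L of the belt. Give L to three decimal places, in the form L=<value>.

L=184.999

open belt: β = asin((r2−r1)/C) = asin(9/62) = 8.3466°
wrap1 = π − 2β = 163.3068°
wrap2 = π + 2β = 196.6932°
tangent length = C·cosβ = 61.3433
L = r1·wrap1 + r2·wrap2 + 2·C·cosβ = 5·2.8502 + 14·3.4329 + 2·61.3433 = 184.9990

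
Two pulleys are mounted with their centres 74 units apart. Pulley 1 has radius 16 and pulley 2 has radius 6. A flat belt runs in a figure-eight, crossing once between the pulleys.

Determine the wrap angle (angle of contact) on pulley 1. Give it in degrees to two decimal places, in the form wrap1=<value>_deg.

wrap1=214.59_deg

crossed belt: β = asin((r1+r2)/C) = asin(22/74) = 17.2953°
wrap1 = wrap2 = π + 2β = 214.5907°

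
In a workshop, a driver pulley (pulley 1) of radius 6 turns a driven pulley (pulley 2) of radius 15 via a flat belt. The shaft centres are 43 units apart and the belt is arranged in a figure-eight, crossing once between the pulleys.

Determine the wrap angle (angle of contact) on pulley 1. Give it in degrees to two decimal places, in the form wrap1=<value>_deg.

wrap1=238.47_deg

crossed belt: β = asin((r1+r2)/C) = asin(21/43) = 29.2336°
wrap1 = wrap2 = π + 2β = 238.4673°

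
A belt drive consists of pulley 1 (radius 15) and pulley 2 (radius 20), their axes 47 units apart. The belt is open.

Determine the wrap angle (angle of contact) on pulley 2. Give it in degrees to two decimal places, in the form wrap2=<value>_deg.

wrap2=192.21_deg

open belt: β = asin((r2−r1)/C) = asin(5/47) = 6.1069°
wrap1 = π − 2β = 167.7863°
wrap2 = π + 2β = 192.2137°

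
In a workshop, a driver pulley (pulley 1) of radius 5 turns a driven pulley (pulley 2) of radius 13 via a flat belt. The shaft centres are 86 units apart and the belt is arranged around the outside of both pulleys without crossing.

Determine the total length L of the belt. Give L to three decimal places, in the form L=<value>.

L=229.293

open belt: β = asin((r2−r1)/C) = asin(8/86) = 5.3376°
wrap1 = π − 2β = 169.3249°
wrap2 = π + 2β = 190.6751°
tangent length = C·cosβ = 85.6271
L = r1·wrap1 + r2·wrap2 + 2·C·cosβ = 5·2.9553 + 13·3.3279 + 2·85.6271 = 229.2934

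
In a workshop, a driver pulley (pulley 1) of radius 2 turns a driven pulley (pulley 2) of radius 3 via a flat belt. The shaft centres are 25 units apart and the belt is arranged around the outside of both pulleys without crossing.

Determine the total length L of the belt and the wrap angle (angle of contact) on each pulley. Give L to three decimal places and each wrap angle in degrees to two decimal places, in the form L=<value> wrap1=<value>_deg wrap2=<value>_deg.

open belt: β = asin((r2−r1)/C) = asin(1/25) = 2.2924°
wrap1 = π − 2β = 175.4151°
wrap2 = π + 2β = 184.5849°
tangent length = C·cosβ = 24.9800
L = r1·wrap1 + r2·wrap2 + 2·C·cosβ = 2·3.0616 + 3·3.2216 + 2·24.9800 = 65.7480

L=65.748 wrap1=175.42_deg wrap2=184.58_deg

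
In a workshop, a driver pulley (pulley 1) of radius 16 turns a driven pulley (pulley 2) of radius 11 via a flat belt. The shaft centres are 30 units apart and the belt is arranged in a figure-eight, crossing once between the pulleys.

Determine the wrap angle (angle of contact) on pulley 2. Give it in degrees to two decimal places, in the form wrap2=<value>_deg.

crossed belt: β = asin((r1+r2)/C) = asin(27/30) = 64.1581°
wrap1 = wrap2 = π + 2β = 308.3161°

wrap2=308.32_deg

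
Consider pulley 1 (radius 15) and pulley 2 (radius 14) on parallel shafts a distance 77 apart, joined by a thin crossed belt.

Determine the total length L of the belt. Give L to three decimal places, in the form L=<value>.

crossed belt: β = asin((r1+r2)/C) = asin(29/77) = 22.1247°
wrap1 = wrap2 = π + 2β = 224.2494°
tangent length = C·cosβ = 71.3302
L = (r1+r2)·wrap + 2·C·cosβ = 29·3.9139 + 2·71.3302 = 256.1632

L=256.163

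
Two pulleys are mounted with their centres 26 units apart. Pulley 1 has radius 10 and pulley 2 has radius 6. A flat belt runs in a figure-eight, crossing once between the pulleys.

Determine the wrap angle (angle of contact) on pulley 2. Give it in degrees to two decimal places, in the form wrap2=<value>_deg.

wrap2=255.96_deg

crossed belt: β = asin((r1+r2)/C) = asin(16/26) = 37.9799°
wrap1 = wrap2 = π + 2β = 255.9597°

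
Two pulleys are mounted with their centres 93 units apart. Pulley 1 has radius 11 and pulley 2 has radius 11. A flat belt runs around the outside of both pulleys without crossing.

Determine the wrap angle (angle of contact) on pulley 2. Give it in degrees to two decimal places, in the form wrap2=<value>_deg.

wrap2=180.00_deg

open belt: β = asin((r2−r1)/C) = asin(0/93) = 0.0000°
wrap1 = π − 2β = 180.0000°
wrap2 = π + 2β = 180.0000°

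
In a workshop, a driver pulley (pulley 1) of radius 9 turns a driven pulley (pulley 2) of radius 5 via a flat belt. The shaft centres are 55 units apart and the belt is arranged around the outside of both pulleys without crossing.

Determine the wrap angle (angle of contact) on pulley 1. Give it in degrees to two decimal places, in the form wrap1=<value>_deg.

wrap1=188.34_deg

open belt: β = asin((r2−r1)/C) = asin(-4/55) = -4.1706°
wrap1 = π − 2β = 188.3413°
wrap2 = π + 2β = 171.6587°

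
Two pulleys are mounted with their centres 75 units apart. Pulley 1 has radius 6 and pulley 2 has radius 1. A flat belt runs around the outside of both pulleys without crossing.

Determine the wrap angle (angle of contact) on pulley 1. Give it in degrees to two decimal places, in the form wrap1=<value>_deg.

open belt: β = asin((r2−r1)/C) = asin(-5/75) = -3.8226°
wrap1 = π − 2β = 187.6451°
wrap2 = π + 2β = 172.3549°

wrap1=187.65_deg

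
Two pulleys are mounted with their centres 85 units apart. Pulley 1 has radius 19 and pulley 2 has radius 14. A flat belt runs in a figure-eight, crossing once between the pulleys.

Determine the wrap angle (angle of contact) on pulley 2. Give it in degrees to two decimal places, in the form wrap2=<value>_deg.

crossed belt: β = asin((r1+r2)/C) = asin(33/85) = 22.8447°
wrap1 = wrap2 = π + 2β = 225.6895°

wrap2=225.69_deg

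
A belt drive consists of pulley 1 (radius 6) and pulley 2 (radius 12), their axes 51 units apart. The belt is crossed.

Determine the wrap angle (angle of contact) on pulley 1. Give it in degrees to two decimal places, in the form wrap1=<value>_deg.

crossed belt: β = asin((r1+r2)/C) = asin(18/51) = 20.6673°
wrap1 = wrap2 = π + 2β = 221.3346°

wrap1=221.33_deg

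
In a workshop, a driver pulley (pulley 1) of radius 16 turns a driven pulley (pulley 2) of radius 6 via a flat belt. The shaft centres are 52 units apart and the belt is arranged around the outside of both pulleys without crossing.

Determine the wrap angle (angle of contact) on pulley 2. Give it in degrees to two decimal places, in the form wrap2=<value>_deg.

open belt: β = asin((r2−r1)/C) = asin(-10/52) = -11.0875°
wrap1 = π − 2β = 202.1750°
wrap2 = π + 2β = 157.8250°

wrap2=157.83_deg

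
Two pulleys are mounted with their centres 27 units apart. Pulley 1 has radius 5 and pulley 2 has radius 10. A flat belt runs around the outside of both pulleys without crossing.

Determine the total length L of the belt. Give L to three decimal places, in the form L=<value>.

L=102.052

open belt: β = asin((r2−r1)/C) = asin(5/27) = 10.6719°
wrap1 = π − 2β = 158.6561°
wrap2 = π + 2β = 201.3439°
tangent length = C·cosβ = 26.5330
L = r1·wrap1 + r2·wrap2 + 2·C·cosβ = 5·2.7691 + 10·3.5141 + 2·26.5330 = 102.0525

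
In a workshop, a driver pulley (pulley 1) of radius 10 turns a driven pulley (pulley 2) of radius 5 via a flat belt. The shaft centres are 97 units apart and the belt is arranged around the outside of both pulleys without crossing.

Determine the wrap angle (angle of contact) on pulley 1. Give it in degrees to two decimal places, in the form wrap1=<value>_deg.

wrap1=185.91_deg

open belt: β = asin((r2−r1)/C) = asin(-5/97) = -2.9547°
wrap1 = π − 2β = 185.9094°
wrap2 = π + 2β = 174.0906°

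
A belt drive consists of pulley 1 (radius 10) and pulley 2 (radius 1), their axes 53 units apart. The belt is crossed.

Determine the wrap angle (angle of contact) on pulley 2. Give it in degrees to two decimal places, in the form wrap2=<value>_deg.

wrap2=203.96_deg

crossed belt: β = asin((r1+r2)/C) = asin(11/53) = 11.9786°
wrap1 = wrap2 = π + 2β = 203.9573°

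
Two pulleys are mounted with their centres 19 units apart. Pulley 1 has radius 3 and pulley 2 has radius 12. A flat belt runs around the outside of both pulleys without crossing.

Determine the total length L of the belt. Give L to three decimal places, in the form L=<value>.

L=89.473

open belt: β = asin((r2−r1)/C) = asin(9/19) = 28.2737°
wrap1 = π − 2β = 123.4526°
wrap2 = π + 2β = 236.5474°
tangent length = C·cosβ = 16.7332
L = r1·wrap1 + r2·wrap2 + 2·C·cosβ = 3·2.1547 + 12·4.1285 + 2·16.7332 = 89.4727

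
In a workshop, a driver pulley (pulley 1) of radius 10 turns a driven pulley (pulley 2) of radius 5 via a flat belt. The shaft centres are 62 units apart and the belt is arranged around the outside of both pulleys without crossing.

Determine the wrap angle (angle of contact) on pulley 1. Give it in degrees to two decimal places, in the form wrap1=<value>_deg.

open belt: β = asin((r2−r1)/C) = asin(-5/62) = -4.6257°
wrap1 = π − 2β = 189.2513°
wrap2 = π + 2β = 170.7487°

wrap1=189.25_deg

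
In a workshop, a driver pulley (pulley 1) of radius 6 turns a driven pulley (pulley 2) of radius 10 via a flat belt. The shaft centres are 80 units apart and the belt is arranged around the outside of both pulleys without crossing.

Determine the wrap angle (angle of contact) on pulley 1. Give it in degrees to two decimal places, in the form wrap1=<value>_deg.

wrap1=174.27_deg

open belt: β = asin((r2−r1)/C) = asin(4/80) = 2.8660°
wrap1 = π − 2β = 174.2680°
wrap2 = π + 2β = 185.7320°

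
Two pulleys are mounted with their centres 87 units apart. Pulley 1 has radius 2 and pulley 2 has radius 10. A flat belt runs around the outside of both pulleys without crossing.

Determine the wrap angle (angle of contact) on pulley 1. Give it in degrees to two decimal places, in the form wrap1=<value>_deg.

open belt: β = asin((r2−r1)/C) = asin(8/87) = 5.2760°
wrap1 = π − 2β = 169.4479°
wrap2 = π + 2β = 190.5521°

wrap1=169.45_deg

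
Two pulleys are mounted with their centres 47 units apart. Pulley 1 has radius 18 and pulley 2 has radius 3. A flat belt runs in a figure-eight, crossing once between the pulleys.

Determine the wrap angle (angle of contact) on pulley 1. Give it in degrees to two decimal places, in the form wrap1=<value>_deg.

crossed belt: β = asin((r1+r2)/C) = asin(21/47) = 26.5391°
wrap1 = wrap2 = π + 2β = 233.0782°

wrap1=233.08_deg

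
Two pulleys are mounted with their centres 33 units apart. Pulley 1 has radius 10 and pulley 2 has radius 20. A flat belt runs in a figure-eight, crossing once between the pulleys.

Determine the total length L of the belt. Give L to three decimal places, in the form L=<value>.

L=190.209

crossed belt: β = asin((r1+r2)/C) = asin(30/33) = 65.3800°
wrap1 = wrap2 = π + 2β = 310.7600°
tangent length = C·cosβ = 13.7477
L = (r1+r2)·wrap + 2·C·cosβ = 30·5.4238 + 2·13.7477 = 190.2090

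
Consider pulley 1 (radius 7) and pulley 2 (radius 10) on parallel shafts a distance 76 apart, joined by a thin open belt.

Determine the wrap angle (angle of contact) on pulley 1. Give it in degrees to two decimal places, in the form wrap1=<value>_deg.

wrap1=175.48_deg

open belt: β = asin((r2−r1)/C) = asin(3/76) = 2.2623°
wrap1 = π − 2β = 175.4755°
wrap2 = π + 2β = 184.5245°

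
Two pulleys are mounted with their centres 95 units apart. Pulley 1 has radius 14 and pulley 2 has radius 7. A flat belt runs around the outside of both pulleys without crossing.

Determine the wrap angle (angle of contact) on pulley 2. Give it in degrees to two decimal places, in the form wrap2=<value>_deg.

wrap2=171.55_deg

open belt: β = asin((r2−r1)/C) = asin(-7/95) = -4.2256°
wrap1 = π − 2β = 188.4512°
wrap2 = π + 2β = 171.5488°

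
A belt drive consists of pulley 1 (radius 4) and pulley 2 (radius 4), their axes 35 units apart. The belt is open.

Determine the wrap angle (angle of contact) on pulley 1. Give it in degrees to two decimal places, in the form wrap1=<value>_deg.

open belt: β = asin((r2−r1)/C) = asin(0/35) = 0.0000°
wrap1 = π − 2β = 180.0000°
wrap2 = π + 2β = 180.0000°

wrap1=180.00_deg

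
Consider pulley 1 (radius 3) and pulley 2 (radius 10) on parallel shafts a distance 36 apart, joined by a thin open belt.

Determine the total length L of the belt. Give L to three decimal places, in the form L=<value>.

open belt: β = asin((r2−r1)/C) = asin(7/36) = 11.2123°
wrap1 = π − 2β = 157.5755°
wrap2 = π + 2β = 202.4245°
tangent length = C·cosβ = 35.3129
L = r1·wrap1 + r2·wrap2 + 2·C·cosβ = 3·2.7502 + 10·3.5330 + 2·35.3129 = 114.2062

L=114.206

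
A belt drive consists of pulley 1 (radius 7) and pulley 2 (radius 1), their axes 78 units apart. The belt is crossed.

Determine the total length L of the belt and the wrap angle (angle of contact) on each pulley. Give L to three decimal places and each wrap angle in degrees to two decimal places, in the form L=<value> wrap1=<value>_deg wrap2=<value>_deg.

L=181.954 wrap1=191.77_deg wrap2=191.77_deg

crossed belt: β = asin((r1+r2)/C) = asin(8/78) = 5.8868°
wrap1 = wrap2 = π + 2β = 191.7737°
tangent length = C·cosβ = 77.5887
L = (r1+r2)·wrap + 2·C·cosβ = 8·3.3471 + 2·77.5887 = 181.9540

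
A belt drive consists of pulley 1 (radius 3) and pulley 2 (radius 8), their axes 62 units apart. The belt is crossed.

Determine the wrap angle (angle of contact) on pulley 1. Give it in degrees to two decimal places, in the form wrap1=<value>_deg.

crossed belt: β = asin((r1+r2)/C) = asin(11/62) = 10.2195°
wrap1 = wrap2 = π + 2β = 200.4390°

wrap1=200.44_deg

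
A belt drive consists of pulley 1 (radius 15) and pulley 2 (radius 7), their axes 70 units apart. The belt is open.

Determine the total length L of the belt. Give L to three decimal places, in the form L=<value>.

open belt: β = asin((r2−r1)/C) = asin(-8/70) = -6.5624°
wrap1 = π − 2β = 193.1249°
wrap2 = π + 2β = 166.8751°
tangent length = C·cosβ = 69.5414
L = r1·wrap1 + r2·wrap2 + 2·C·cosβ = 15·3.3707 + 7·2.9125 + 2·69.5414 = 210.0303

L=210.030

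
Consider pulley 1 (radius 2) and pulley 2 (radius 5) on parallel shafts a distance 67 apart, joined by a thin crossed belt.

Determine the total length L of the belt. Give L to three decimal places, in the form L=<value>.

L=156.723

crossed belt: β = asin((r1+r2)/C) = asin(7/67) = 5.9971°
wrap1 = wrap2 = π + 2β = 191.9941°
tangent length = C·cosβ = 66.6333
L = (r1+r2)·wrap + 2·C·cosβ = 7·3.3509 + 2·66.6333 = 156.7232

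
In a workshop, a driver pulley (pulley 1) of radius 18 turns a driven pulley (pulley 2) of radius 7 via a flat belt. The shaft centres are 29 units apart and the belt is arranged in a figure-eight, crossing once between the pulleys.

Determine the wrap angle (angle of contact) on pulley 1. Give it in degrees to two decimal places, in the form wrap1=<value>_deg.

crossed belt: β = asin((r1+r2)/C) = asin(25/29) = 59.5497°
wrap1 = wrap2 = π + 2β = 299.0994°

wrap1=299.10_deg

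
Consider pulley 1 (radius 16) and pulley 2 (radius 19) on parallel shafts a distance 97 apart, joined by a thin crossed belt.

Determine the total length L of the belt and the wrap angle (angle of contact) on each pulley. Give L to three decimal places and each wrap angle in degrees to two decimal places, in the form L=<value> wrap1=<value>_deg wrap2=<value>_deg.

crossed belt: β = asin((r1+r2)/C) = asin(35/97) = 21.1509°
wrap1 = wrap2 = π + 2β = 222.3017°
tangent length = C·cosβ = 90.4655
L = (r1+r2)·wrap + 2·C·cosβ = 35·3.8799 + 2·90.4655 = 316.7273

L=316.727 wrap1=222.30_deg wrap2=222.30_deg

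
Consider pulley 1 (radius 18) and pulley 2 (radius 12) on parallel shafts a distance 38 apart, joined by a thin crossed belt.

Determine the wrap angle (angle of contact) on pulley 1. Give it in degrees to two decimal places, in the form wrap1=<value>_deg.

wrap1=284.27_deg

crossed belt: β = asin((r1+r2)/C) = asin(30/38) = 52.1364°
wrap1 = wrap2 = π + 2β = 284.2727°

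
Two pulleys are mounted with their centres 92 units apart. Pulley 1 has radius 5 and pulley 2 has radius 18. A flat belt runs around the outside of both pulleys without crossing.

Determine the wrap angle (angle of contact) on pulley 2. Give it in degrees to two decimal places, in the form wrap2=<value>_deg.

wrap2=196.25_deg

open belt: β = asin((r2−r1)/C) = asin(13/92) = 8.1233°
wrap1 = π − 2β = 163.7533°
wrap2 = π + 2β = 196.2467°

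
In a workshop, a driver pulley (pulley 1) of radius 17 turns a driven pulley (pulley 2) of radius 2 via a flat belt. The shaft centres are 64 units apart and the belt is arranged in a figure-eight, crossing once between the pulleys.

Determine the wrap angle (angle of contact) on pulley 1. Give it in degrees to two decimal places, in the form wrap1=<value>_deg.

wrap1=214.54_deg

crossed belt: β = asin((r1+r2)/C) = asin(19/64) = 17.2700°
wrap1 = wrap2 = π + 2β = 214.5400°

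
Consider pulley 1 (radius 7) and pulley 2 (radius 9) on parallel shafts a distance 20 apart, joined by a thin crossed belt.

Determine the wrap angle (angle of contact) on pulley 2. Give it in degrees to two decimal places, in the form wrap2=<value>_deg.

crossed belt: β = asin((r1+r2)/C) = asin(16/20) = 53.1301°
wrap1 = wrap2 = π + 2β = 286.2602°

wrap2=286.26_deg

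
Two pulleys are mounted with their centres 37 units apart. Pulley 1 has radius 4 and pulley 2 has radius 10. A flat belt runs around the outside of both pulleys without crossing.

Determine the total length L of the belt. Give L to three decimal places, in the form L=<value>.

open belt: β = asin((r2−r1)/C) = asin(6/37) = 9.3324°
wrap1 = π − 2β = 161.3352°
wrap2 = π + 2β = 198.6648°
tangent length = C·cosβ = 36.5103
L = r1·wrap1 + r2·wrap2 + 2·C·cosβ = 4·2.8158 + 10·3.4674 + 2·36.5103 = 118.9574

L=118.957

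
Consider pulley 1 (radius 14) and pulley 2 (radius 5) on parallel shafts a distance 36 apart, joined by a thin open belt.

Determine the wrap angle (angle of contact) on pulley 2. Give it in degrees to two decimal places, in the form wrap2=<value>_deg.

open belt: β = asin((r2−r1)/C) = asin(-9/36) = -14.4775°
wrap1 = π − 2β = 208.9550°
wrap2 = π + 2β = 151.0450°

wrap2=151.04_deg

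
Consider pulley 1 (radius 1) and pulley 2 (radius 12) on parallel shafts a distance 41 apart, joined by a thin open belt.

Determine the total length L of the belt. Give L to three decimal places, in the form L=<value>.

L=125.810

open belt: β = asin((r2−r1)/C) = asin(11/41) = 15.5627°
wrap1 = π − 2β = 148.8746°
wrap2 = π + 2β = 211.1254°
tangent length = C·cosβ = 39.4968
L = r1·wrap1 + r2·wrap2 + 2·C·cosβ = 1·2.5984 + 12·3.6848 + 2·39.4968 = 125.8100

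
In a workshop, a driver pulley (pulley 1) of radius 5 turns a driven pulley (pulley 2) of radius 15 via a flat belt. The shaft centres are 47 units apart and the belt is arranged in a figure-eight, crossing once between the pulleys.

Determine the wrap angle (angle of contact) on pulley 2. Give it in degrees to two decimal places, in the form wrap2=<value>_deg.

wrap2=230.37_deg

crossed belt: β = asin((r1+r2)/C) = asin(20/47) = 25.1843°
wrap1 = wrap2 = π + 2β = 230.3687°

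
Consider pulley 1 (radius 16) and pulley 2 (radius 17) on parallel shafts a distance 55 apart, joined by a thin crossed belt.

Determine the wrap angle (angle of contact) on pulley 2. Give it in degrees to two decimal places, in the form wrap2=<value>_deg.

crossed belt: β = asin((r1+r2)/C) = asin(33/55) = 36.8699°
wrap1 = wrap2 = π + 2β = 253.7398°

wrap2=253.74_deg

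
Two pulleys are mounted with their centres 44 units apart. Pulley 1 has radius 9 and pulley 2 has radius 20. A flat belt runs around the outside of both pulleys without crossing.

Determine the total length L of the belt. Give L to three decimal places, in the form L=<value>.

L=181.871

open belt: β = asin((r2−r1)/C) = asin(11/44) = 14.4775°
wrap1 = π − 2β = 151.0450°
wrap2 = π + 2β = 208.9550°
tangent length = C·cosβ = 42.6028
L = r1·wrap1 + r2·wrap2 + 2·C·cosβ = 9·2.6362 + 20·3.6470 + 2·42.6028 = 181.8708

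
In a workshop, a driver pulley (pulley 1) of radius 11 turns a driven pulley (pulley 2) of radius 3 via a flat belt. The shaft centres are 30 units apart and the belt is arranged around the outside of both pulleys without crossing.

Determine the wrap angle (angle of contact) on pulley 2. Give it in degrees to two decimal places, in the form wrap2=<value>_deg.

wrap2=149.07_deg

open belt: β = asin((r2−r1)/C) = asin(-8/30) = -15.4660°
wrap1 = π − 2β = 210.9320°
wrap2 = π + 2β = 149.0680°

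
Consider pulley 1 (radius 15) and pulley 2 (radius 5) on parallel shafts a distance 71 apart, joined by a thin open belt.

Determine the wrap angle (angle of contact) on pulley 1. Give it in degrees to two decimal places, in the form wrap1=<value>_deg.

wrap1=196.19_deg

open belt: β = asin((r2−r1)/C) = asin(-10/71) = -8.0967°
wrap1 = π − 2β = 196.1935°
wrap2 = π + 2β = 163.8065°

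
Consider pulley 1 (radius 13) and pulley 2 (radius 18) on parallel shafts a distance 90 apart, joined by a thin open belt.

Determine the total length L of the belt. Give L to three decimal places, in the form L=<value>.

L=277.667

open belt: β = asin((r2−r1)/C) = asin(5/90) = 3.1847°
wrap1 = π − 2β = 173.6305°
wrap2 = π + 2β = 186.3695°
tangent length = C·cosβ = 89.8610
L = r1·wrap1 + r2·wrap2 + 2·C·cosβ = 13·3.0304 + 18·3.2528 + 2·89.8610 = 277.6672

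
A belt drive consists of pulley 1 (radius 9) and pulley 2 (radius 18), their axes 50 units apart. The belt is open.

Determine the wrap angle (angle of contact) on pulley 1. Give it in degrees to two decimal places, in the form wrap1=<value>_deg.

open belt: β = asin((r2−r1)/C) = asin(9/50) = 10.3698°
wrap1 = π − 2β = 159.2605°
wrap2 = π + 2β = 200.7395°

wrap1=159.26_deg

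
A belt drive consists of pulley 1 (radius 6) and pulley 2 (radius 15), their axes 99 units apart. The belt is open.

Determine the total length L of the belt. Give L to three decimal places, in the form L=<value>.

open belt: β = asin((r2−r1)/C) = asin(9/99) = 5.2159°
wrap1 = π − 2β = 169.5682°
wrap2 = π + 2β = 190.4318°
tangent length = C·cosβ = 98.5901
L = r1·wrap1 + r2·wrap2 + 2·C·cosβ = 6·2.9595 + 15·3.3237 + 2·98.5901 = 264.7922

L=264.792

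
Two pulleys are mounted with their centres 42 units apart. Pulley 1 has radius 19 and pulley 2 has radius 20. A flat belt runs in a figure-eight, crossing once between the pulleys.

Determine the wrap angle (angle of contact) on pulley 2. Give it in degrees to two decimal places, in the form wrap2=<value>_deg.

crossed belt: β = asin((r1+r2)/C) = asin(39/42) = 68.2132°
wrap1 = wrap2 = π + 2β = 316.4264°

wrap2=316.43_deg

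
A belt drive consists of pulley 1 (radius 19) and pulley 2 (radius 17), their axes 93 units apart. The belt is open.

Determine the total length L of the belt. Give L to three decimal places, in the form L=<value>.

L=299.140

open belt: β = asin((r2−r1)/C) = asin(-2/93) = -1.2323°
wrap1 = π − 2β = 182.4645°
wrap2 = π + 2β = 177.5355°
tangent length = C·cosβ = 92.9785
L = r1·wrap1 + r2·wrap2 + 2·C·cosβ = 19·3.1846 + 17·3.0986 + 2·92.9785 = 299.1403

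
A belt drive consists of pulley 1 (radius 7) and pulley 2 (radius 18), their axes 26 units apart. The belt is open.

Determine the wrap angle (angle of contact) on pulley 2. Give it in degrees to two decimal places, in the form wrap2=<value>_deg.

open belt: β = asin((r2−r1)/C) = asin(11/26) = 25.0290°
wrap1 = π − 2β = 129.9420°
wrap2 = π + 2β = 230.0580°

wrap2=230.06_deg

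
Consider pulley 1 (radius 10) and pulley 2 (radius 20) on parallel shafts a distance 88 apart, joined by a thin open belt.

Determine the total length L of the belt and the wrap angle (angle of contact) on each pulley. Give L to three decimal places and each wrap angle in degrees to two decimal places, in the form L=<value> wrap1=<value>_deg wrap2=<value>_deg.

L=271.385 wrap1=166.95_deg wrap2=193.05_deg

open belt: β = asin((r2−r1)/C) = asin(10/88) = 6.5250°
wrap1 = π − 2β = 166.9500°
wrap2 = π + 2β = 193.0500°
tangent length = C·cosβ = 87.4300
L = r1·wrap1 + r2·wrap2 + 2·C·cosβ = 10·2.9138 + 20·3.3694 + 2·87.4300 = 271.3854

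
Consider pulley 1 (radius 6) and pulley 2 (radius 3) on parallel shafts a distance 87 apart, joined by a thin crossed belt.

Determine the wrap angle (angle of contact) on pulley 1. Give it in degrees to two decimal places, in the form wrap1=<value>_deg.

crossed belt: β = asin((r1+r2)/C) = asin(9/87) = 5.9378°
wrap1 = wrap2 = π + 2β = 191.8755°

wrap1=191.88_deg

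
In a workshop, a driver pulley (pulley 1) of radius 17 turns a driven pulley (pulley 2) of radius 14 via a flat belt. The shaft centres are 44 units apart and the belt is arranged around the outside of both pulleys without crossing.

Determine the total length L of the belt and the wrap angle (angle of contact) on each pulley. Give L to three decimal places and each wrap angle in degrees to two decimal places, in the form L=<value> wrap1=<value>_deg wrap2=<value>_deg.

open belt: β = asin((r2−r1)/C) = asin(-3/44) = -3.9096°
wrap1 = π − 2β = 187.8191°
wrap2 = π + 2β = 172.1809°
tangent length = C·cosβ = 43.8976
L = r1·wrap1 + r2·wrap2 + 2·C·cosβ = 17·3.2781 + 14·3.0051 + 2·43.8976 = 185.5940

L=185.594 wrap1=187.82_deg wrap2=172.18_deg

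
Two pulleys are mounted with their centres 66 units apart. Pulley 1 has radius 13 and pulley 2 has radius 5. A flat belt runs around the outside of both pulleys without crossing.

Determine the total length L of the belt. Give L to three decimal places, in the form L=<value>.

open belt: β = asin((r2−r1)/C) = asin(-8/66) = -6.9621°
wrap1 = π − 2β = 193.9241°
wrap2 = π + 2β = 166.0759°
tangent length = C·cosβ = 65.5134
L = r1·wrap1 + r2·wrap2 + 2·C·cosβ = 13·3.3846 + 5·2.8986 + 2·65.5134 = 189.5196

L=189.520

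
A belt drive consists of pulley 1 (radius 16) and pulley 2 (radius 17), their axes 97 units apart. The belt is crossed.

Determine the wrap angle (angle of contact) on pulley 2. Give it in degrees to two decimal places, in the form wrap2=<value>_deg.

crossed belt: β = asin((r1+r2)/C) = asin(33/97) = 19.8894°
wrap1 = wrap2 = π + 2β = 219.7789°

wrap2=219.78_deg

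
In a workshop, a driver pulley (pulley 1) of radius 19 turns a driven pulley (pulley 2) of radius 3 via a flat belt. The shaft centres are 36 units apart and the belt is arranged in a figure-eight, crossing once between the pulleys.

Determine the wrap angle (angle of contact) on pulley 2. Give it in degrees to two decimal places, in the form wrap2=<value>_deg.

crossed belt: β = asin((r1+r2)/C) = asin(22/36) = 37.6699°
wrap1 = wrap2 = π + 2β = 255.3398°

wrap2=255.34_deg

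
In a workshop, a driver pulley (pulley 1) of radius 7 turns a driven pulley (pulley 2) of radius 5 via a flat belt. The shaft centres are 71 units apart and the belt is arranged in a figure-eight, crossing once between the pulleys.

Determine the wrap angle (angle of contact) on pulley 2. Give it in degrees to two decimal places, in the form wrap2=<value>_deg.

crossed belt: β = asin((r1+r2)/C) = asin(12/71) = 9.7305°
wrap1 = wrap2 = π + 2β = 199.4610°

wrap2=199.46_deg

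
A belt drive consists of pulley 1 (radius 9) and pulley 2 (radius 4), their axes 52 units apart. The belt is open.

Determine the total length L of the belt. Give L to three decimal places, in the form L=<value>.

L=145.322

open belt: β = asin((r2−r1)/C) = asin(-5/52) = -5.5177°
wrap1 = π − 2β = 191.0355°
wrap2 = π + 2β = 168.9645°
tangent length = C·cosβ = 51.7591
L = r1·wrap1 + r2·wrap2 + 2·C·cosβ = 9·3.3342 + 4·2.9490 + 2·51.7591 = 145.3218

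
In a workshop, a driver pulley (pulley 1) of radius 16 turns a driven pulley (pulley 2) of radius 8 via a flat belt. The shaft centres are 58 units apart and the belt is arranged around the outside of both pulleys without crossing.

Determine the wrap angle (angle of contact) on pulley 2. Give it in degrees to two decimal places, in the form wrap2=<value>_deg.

wrap2=164.14_deg

open belt: β = asin((r2−r1)/C) = asin(-8/58) = -7.9281°
wrap1 = π − 2β = 195.8563°
wrap2 = π + 2β = 164.1437°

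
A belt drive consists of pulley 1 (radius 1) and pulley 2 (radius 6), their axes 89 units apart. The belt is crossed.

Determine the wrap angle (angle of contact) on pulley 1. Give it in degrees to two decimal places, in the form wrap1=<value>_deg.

wrap1=189.02_deg

crossed belt: β = asin((r1+r2)/C) = asin(7/89) = 4.5111°
wrap1 = wrap2 = π + 2β = 189.0221°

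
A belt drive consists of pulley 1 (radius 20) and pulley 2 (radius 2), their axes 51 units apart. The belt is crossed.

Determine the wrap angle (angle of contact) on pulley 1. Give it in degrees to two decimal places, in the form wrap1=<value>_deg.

crossed belt: β = asin((r1+r2)/C) = asin(22/51) = 25.5547°
wrap1 = wrap2 = π + 2β = 231.1094°

wrap1=231.11_deg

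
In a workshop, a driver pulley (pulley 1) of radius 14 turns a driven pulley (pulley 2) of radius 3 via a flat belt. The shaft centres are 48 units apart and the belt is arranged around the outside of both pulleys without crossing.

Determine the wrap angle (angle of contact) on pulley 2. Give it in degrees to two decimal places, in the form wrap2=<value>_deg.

wrap2=153.50_deg

open belt: β = asin((r2−r1)/C) = asin(-11/48) = -13.2480°
wrap1 = π − 2β = 206.4960°
wrap2 = π + 2β = 153.5040°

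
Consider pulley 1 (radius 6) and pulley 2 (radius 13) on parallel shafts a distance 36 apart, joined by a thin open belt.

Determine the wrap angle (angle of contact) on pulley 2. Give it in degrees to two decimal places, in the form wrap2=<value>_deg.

open belt: β = asin((r2−r1)/C) = asin(7/36) = 11.2123°
wrap1 = π − 2β = 157.5755°
wrap2 = π + 2β = 202.4245°

wrap2=202.42_deg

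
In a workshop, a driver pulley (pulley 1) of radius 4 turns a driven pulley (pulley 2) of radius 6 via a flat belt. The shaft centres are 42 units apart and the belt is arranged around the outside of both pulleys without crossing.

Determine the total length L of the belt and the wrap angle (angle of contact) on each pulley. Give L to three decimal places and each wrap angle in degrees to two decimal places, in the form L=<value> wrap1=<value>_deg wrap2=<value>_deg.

L=115.511 wrap1=174.54_deg wrap2=185.46_deg

open belt: β = asin((r2−r1)/C) = asin(2/42) = 2.7294°
wrap1 = π − 2β = 174.5412°
wrap2 = π + 2β = 185.4588°
tangent length = C·cosβ = 41.9524
L = r1·wrap1 + r2·wrap2 + 2·C·cosβ = 4·3.0463 + 6·3.2369 + 2·41.9524 = 115.5112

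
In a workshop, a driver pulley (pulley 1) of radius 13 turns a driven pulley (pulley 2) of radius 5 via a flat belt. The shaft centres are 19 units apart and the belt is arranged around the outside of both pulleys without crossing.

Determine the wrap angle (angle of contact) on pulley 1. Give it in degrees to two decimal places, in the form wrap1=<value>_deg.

open belt: β = asin((r2−r1)/C) = asin(-8/19) = -24.9011°
wrap1 = π − 2β = 229.8021°
wrap2 = π + 2β = 130.1979°

wrap1=229.80_deg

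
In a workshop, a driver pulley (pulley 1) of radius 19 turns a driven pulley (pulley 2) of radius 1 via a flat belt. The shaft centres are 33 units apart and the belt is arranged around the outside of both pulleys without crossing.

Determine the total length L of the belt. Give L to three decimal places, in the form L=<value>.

open belt: β = asin((r2−r1)/C) = asin(-18/33) = -33.0557°
wrap1 = π − 2β = 246.1115°
wrap2 = π + 2β = 113.8885°
tangent length = C·cosβ = 27.6586
L = r1·wrap1 + r2·wrap2 + 2·C·cosβ = 19·4.2955 + 1·1.9877 + 2·27.6586 = 138.9186

L=138.919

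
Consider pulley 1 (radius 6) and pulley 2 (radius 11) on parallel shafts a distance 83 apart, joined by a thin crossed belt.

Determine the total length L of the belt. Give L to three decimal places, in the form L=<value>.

L=222.901

crossed belt: β = asin((r1+r2)/C) = asin(17/83) = 11.8189°
wrap1 = wrap2 = π + 2β = 203.6378°
tangent length = C·cosβ = 81.2404
L = (r1+r2)·wrap + 2·C·cosβ = 17·3.5542 + 2·81.2404 = 222.9013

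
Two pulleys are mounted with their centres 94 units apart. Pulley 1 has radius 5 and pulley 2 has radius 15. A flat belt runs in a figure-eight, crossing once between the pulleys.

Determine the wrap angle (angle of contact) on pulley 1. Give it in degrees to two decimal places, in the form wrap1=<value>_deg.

crossed belt: β = asin((r1+r2)/C) = asin(20/94) = 12.2845°
wrap1 = wrap2 = π + 2β = 204.5690°

wrap1=204.57_deg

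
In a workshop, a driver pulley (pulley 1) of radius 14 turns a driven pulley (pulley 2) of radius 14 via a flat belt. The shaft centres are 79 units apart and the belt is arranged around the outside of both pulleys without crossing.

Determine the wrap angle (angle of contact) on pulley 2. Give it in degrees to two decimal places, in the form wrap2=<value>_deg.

wrap2=180.00_deg

open belt: β = asin((r2−r1)/C) = asin(0/79) = 0.0000°
wrap1 = π − 2β = 180.0000°
wrap2 = π + 2β = 180.0000°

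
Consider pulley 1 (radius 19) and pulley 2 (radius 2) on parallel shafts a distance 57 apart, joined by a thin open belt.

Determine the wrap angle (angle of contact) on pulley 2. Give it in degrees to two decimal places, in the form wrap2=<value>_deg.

open belt: β = asin((r2−r1)/C) = asin(-17/57) = -17.3523°
wrap1 = π − 2β = 214.7045°
wrap2 = π + 2β = 145.2955°

wrap2=145.30_deg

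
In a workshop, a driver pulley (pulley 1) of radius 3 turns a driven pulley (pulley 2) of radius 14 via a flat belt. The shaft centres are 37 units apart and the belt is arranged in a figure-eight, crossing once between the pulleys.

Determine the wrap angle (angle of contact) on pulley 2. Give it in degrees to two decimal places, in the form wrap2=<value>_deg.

crossed belt: β = asin((r1+r2)/C) = asin(17/37) = 27.3522°
wrap1 = wrap2 = π + 2β = 234.7045°

wrap2=234.70_deg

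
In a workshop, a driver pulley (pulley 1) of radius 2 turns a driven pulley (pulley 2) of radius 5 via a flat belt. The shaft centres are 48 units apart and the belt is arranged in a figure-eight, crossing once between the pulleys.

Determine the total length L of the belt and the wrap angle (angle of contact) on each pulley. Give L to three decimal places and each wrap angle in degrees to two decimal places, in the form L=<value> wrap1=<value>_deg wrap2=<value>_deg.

L=119.014 wrap1=196.77_deg wrap2=196.77_deg

crossed belt: β = asin((r1+r2)/C) = asin(7/48) = 8.3855°
wrap1 = wrap2 = π + 2β = 196.7711°
tangent length = C·cosβ = 47.4868
L = (r1+r2)·wrap + 2·C·cosβ = 7·3.4343 + 2·47.4868 = 119.0138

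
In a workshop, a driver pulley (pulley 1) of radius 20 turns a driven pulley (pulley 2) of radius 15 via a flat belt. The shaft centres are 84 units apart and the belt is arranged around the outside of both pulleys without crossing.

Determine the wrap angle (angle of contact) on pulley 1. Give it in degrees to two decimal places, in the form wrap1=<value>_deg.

open belt: β = asin((r2−r1)/C) = asin(-5/84) = -3.4125°
wrap1 = π − 2β = 186.8250°
wrap2 = π + 2β = 173.1750°

wrap1=186.82_deg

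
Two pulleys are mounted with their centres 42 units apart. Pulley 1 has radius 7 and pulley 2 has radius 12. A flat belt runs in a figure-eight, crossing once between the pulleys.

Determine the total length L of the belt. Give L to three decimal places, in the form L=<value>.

L=152.442

crossed belt: β = asin((r1+r2)/C) = asin(19/42) = 26.8965°
wrap1 = wrap2 = π + 2β = 233.7931°
tangent length = C·cosβ = 37.4566
L = (r1+r2)·wrap + 2·C·cosβ = 19·4.0805 + 2·37.4566 = 152.4420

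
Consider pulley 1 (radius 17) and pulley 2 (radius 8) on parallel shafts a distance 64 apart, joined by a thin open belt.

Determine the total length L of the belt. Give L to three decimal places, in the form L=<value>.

L=207.808

open belt: β = asin((r2−r1)/C) = asin(-9/64) = -8.0840°
wrap1 = π − 2β = 196.1680°
wrap2 = π + 2β = 163.8320°
tangent length = C·cosβ = 63.3640
L = r1·wrap1 + r2·wrap2 + 2·C·cosβ = 17·3.4238 + 8·2.8594 + 2·63.3640 = 207.8075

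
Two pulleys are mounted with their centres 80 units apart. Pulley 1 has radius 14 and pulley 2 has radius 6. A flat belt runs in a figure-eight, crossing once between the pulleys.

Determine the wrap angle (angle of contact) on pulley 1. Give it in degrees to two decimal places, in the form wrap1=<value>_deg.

wrap1=208.96_deg

crossed belt: β = asin((r1+r2)/C) = asin(20/80) = 14.4775°
wrap1 = wrap2 = π + 2β = 208.9550°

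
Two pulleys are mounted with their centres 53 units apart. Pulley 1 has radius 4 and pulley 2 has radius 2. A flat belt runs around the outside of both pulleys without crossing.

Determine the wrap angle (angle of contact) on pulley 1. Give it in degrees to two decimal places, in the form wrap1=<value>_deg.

wrap1=184.33_deg

open belt: β = asin((r2−r1)/C) = asin(-2/53) = -2.1626°
wrap1 = π − 2β = 184.3252°
wrap2 = π + 2β = 175.6748°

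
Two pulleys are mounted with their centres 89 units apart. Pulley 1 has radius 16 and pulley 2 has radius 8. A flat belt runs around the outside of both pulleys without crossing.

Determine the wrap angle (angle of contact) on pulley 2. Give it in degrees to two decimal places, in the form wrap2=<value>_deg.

open belt: β = asin((r2−r1)/C) = asin(-8/89) = -5.1571°
wrap1 = π − 2β = 190.3143°
wrap2 = π + 2β = 169.6857°

wrap2=169.69_deg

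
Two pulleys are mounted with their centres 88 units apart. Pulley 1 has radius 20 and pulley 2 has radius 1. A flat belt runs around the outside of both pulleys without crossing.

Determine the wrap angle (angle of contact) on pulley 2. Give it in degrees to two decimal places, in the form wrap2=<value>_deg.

open belt: β = asin((r2−r1)/C) = asin(-19/88) = -12.4689°
wrap1 = π − 2β = 204.9377°
wrap2 = π + 2β = 155.0623°

wrap2=155.06_deg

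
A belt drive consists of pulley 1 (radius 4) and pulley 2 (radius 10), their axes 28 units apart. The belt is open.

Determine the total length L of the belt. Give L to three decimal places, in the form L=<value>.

open belt: β = asin((r2−r1)/C) = asin(6/28) = 12.3736°
wrap1 = π − 2β = 155.2527°
wrap2 = π + 2β = 204.7473°
tangent length = C·cosβ = 27.3496
L = r1·wrap1 + r2·wrap2 + 2·C·cosβ = 4·2.7097 + 10·3.5735 + 2·27.3496 = 101.2730

L=101.273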